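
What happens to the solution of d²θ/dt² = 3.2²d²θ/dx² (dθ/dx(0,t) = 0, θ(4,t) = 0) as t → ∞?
θ oscillates (no decay). Energy is conserved; the solution oscillates indefinitely as standing waves.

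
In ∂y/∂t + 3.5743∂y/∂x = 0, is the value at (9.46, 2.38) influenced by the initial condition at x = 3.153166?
No. Only data at x = 0.953166 affects (9.46, 2.38). Advection has one-way propagation along characteristics.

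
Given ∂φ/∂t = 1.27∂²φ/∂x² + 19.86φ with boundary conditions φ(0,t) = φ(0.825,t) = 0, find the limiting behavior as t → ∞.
φ grows unboundedly. Reaction dominates diffusion (r=19.86 > κπ²/L²≈18.42); solution grows exponentially.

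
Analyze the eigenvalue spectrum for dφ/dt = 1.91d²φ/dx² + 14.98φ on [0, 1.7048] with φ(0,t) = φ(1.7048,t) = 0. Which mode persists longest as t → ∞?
Eigenvalues: λₙ = 1.91n²π²/1.7048² - 14.98.
First three modes:
  n=1: λ₁ = 1.91π²/1.7048² - 14.98 ≈ -8.494
  n=2: λ₂ = 7.64π²/1.7048² - 14.98 ≈ 10.965
  n=3: λ₃ = 17.19π²/1.7048² - 14.98 ≈ 43.395
Since 1.91π²/1.7048² ≈ 6.486 < 14.98, λ₁ < 0.
The n=1 mode grows fastest (−λₙ is largest for n=1) → dominates.
Asymptotic: φ ~ c₁ sin(πx/1.7048) e^{8.494t} (exponential growth at rate −λ₁ ≈ 8.494).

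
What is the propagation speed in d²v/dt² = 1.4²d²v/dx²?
Speed = 1.4. Information travels along characteristics x = x₀ ± 1.4t.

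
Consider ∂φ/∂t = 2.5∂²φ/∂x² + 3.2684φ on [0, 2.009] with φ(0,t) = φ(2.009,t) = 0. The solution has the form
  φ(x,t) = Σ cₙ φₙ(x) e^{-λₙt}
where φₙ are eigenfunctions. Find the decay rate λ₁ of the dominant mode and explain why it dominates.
Eigenvalues: λₙ = 2.5n²π²/2.009² - 3.2684.
First three modes:
  n=1: λ₁ = 2.5π²/2.009² - 3.2684 ≈ 2.845
  n=2: λ₂ = 10π²/2.009² - 3.2684 ≈ 21.185
  n=3: λ₃ = 22.5π²/2.009² - 3.2684 ≈ 51.752
Since 2.5π²/2.009² ≈ 6.113 > 3.2684, all λₙ > 0.
The n=1 mode decays slowest → dominates as t → ∞.
Asymptotic: φ ~ c₁ sin(πx/2.009) e^{-λ₁t} with decay rate λ₁ ≈ 2.845.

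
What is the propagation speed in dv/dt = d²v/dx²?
Infinite. The heat equation is parabolic, not hyperbolic, so disturbances propagate instantly.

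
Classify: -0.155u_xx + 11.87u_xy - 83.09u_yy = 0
Hyperbolic (discriminant = 89.3811).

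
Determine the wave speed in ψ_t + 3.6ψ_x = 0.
Speed = 3.6. Information travels along x - 3.6t = const (rightward).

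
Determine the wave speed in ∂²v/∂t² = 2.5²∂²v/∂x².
Speed = 2.5. Information travels along characteristics x = x₀ ± 2.5t.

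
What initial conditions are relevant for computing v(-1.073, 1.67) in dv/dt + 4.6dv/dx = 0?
A single point: x = -8.755. The characteristic through (-1.073, 1.67) is x - 4.6t = const, so x = -1.073 - 4.6·1.67 = -8.755.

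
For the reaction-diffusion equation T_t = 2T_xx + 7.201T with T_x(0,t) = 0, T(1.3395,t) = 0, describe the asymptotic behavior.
T grows unboundedly. Reaction dominates diffusion (r=7.201 > κπ²/(4L²)≈2.75); solution grows exponentially.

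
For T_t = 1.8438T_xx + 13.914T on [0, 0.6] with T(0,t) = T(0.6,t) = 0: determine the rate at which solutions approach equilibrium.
Eigenvalues: λₙ = 1.8438n²π²/0.6² - 13.914.
First three modes:
  n=1: λ₁ = 1.8438π²/0.6² - 13.914 ≈ 36.635
  n=2: λ₂ = 7.3752π²/0.6² - 13.914 ≈ 188.281
  n=3: λ₃ = 16.5942π²/0.6² - 13.914 ≈ 441.025
Since 1.8438π²/0.6² ≈ 50.549 > 13.914, all λₙ > 0.
The n=1 mode decays slowest → dominates as t → ∞.
Asymptotic: T ~ c₁ sin(πx/0.6) e^{-λ₁t} with decay rate λ₁ ≈ 36.635.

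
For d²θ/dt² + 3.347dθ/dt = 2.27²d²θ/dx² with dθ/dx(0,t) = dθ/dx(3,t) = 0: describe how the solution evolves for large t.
θ → constant (steady state). Damping (γ=3.347) dissipates the nonconstant modes; with Neumann BCs the spatial average obeys M''+γM'=0 and tends to a finite limit.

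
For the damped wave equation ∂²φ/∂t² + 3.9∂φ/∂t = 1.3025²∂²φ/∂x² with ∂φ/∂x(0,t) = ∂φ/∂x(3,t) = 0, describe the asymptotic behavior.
φ → constant (steady state). Damping (γ=3.9) dissipates the nonconstant modes; with Neumann BCs the spatial average obeys M''+γM'=0 and tends to a finite limit.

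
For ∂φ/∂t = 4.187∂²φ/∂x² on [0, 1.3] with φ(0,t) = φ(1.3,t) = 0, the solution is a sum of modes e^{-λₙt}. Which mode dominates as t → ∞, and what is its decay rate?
Eigenvalues: λₙ = 4.187n²π²/1.3².
First three modes:
  n=1: λ₁ = 4.187π²/1.3² ≈ 24.452
  n=2: λ₂ = 16.748π²/1.3² ≈ 97.808 (4× faster decay)
  n=3: λ₃ = 37.683π²/1.3² ≈ 220.069 (9× faster decay)
As t → ∞, higher modes decay exponentially faster. The n=1 mode dominates: φ ~ c₁ sin(πx/1.3) e^{-λ₁t}.
Decay rate: λ₁ = 4.187π²/1.3² ≈ 24.452.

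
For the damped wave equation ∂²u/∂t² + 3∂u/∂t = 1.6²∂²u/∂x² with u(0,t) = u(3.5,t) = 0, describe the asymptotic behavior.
u → 0. Damping (γ=3) dissipates energy; oscillations decay exponentially.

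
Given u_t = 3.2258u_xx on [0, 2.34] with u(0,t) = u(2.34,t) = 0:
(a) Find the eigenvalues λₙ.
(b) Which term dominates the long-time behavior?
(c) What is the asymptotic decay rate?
Eigenvalues: λₙ = 3.2258n²π²/2.34².
First three modes:
  n=1: λ₁ = 3.2258π²/2.34² ≈ 5.814
  n=2: λ₂ = 12.9032π²/2.34² ≈ 23.258 (4× faster decay)
  n=3: λ₃ = 29.0322π²/2.34² ≈ 52.33 (9× faster decay)
As t → ∞, higher modes decay exponentially faster. The n=1 mode dominates: u ~ c₁ sin(πx/2.34) e^{-λ₁t}.
Decay rate: λ₁ = 3.2258π²/2.34² ≈ 5.814.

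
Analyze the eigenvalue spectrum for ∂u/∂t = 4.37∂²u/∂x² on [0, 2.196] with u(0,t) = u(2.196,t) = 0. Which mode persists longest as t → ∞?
Eigenvalues: λₙ = 4.37n²π²/2.196².
First three modes:
  n=1: λ₁ = 4.37π²/2.196² ≈ 8.944
  n=2: λ₂ = 17.48π²/2.196² ≈ 35.775 (4× faster decay)
  n=3: λ₃ = 39.33π²/2.196² ≈ 80.493 (9× faster decay)
As t → ∞, higher modes decay exponentially faster. The n=1 mode dominates: u ~ c₁ sin(πx/2.196) e^{-λ₁t}.
Decay rate: λ₁ = 4.37π²/2.196² ≈ 8.944.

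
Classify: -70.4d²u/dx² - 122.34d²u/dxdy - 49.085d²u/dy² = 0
Hyperbolic (discriminant = 1144.7396).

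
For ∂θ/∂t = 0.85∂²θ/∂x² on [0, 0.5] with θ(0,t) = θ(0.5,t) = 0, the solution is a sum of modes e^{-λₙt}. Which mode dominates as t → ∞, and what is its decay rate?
Eigenvalues: λₙ = 0.85n²π²/0.5².
First three modes:
  n=1: λ₁ = 0.85π²/0.5² ≈ 33.557
  n=2: λ₂ = 3.4π²/0.5² ≈ 134.227 (4× faster decay)
  n=3: λ₃ = 7.65π²/0.5² ≈ 302.01 (9× faster decay)
As t → ∞, higher modes decay exponentially faster. The n=1 mode dominates: θ ~ c₁ sin(πx/0.5) e^{-λ₁t}.
Decay rate: λ₁ = 0.85π²/0.5² ≈ 33.557.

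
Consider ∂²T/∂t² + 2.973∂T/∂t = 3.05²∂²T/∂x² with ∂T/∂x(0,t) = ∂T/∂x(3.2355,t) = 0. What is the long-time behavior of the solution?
As t → ∞, T → constant (steady state). Damping (γ=2.973) dissipates the nonconstant modes; with Neumann BCs the spatial average obeys M''+γM'=0 and tends to a finite limit.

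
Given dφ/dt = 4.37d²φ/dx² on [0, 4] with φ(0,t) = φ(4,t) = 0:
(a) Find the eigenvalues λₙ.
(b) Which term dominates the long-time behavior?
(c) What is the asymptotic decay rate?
Eigenvalues: λₙ = 4.37n²π²/4².
First three modes:
  n=1: λ₁ = 4.37π²/4² ≈ 2.696
  n=2: λ₂ = 17.48π²/4² ≈ 10.783 (4× faster decay)
  n=3: λ₃ = 39.33π²/4² ≈ 24.261 (9× faster decay)
As t → ∞, higher modes decay exponentially faster. The n=1 mode dominates: φ ~ c₁ sin(πx/4) e^{-λ₁t}.
Decay rate: λ₁ = 4.37π²/4² ≈ 2.696.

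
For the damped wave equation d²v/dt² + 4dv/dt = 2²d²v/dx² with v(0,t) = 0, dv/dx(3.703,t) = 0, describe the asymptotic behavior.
v → 0. Damping (γ=4) dissipates energy; oscillations decay exponentially.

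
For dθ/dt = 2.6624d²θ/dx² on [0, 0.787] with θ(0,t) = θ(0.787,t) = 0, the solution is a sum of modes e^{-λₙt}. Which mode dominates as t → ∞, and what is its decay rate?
Eigenvalues: λₙ = 2.6624n²π²/0.787².
First three modes:
  n=1: λ₁ = 2.6624π²/0.787² ≈ 42.425
  n=2: λ₂ = 10.6496π²/0.787² ≈ 169.701 (4× faster decay)
  n=3: λ₃ = 23.9616π²/0.787² ≈ 381.827 (9× faster decay)
As t → ∞, higher modes decay exponentially faster. The n=1 mode dominates: θ ~ c₁ sin(πx/0.787) e^{-λ₁t}.
Decay rate: λ₁ = 2.6624π²/0.787² ≈ 42.425.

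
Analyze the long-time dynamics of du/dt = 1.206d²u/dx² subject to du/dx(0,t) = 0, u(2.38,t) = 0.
Long-time behavior: u → 0. Heat escapes through the Dirichlet boundary.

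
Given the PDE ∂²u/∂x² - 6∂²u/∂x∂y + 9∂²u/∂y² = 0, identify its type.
The second-order coefficients are A = 1, B = -6, C = 9. Since B² - 4AC = 0 = 0, this is a parabolic PDE.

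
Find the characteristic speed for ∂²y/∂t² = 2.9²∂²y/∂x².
Speed = 2.9. Information travels along characteristics x = x₀ ± 2.9t.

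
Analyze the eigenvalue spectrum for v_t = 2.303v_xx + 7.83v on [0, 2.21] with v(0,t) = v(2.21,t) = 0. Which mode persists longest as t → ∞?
Eigenvalues: λₙ = 2.303n²π²/2.21² - 7.83.
First three modes:
  n=1: λ₁ = 2.303π²/2.21² - 7.83 ≈ -3.176
  n=2: λ₂ = 9.212π²/2.21² - 7.83 ≈ 10.785
  n=3: λ₃ = 20.727π²/2.21² - 7.83 ≈ 34.054
Since 2.303π²/2.21² ≈ 4.654 < 7.83, λ₁ < 0.
The n=1 mode grows fastest (−λₙ is largest for n=1) → dominates.
Asymptotic: v ~ c₁ sin(πx/2.21) e^{3.176t} (exponential growth at rate −λ₁ ≈ 3.176).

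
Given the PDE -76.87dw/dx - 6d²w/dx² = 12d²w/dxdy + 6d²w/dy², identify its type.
Rewriting in standard form: -6d²w/dx² - 12d²w/dxdy - 6d²w/dy² - 76.87dw/dx = 0. The second-order coefficients are A = -6, B = -12, C = -6. Since B² - 4AC = 0 = 0, this is a parabolic PDE.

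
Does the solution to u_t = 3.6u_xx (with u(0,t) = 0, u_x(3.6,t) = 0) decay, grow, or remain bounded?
u → 0. Heat escapes through the Dirichlet boundary.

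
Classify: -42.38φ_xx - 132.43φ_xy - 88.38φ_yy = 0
Hyperbolic (discriminant = 2555.5273).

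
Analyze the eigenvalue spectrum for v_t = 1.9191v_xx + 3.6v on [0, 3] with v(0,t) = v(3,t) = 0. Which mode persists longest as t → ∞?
Eigenvalues: λₙ = 1.9191n²π²/3² - 3.6.
First three modes:
  n=1: λ₁ = 1.9191π²/3² - 3.6 ≈ -1.495
  n=2: λ₂ = 7.6764π²/3² - 3.6 ≈ 4.818
  n=3: λ₃ = 17.2719π²/3² - 3.6 ≈ 15.341
Since 1.9191π²/3² ≈ 2.105 < 3.6, λ₁ < 0.
The n=1 mode grows fastest (−λₙ is largest for n=1) → dominates.
Asymptotic: v ~ c₁ sin(πx/3) e^{1.495t} (exponential growth at rate −λ₁ ≈ 1.495).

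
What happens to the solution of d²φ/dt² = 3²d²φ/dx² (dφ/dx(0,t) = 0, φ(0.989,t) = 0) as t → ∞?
φ oscillates (no decay). Energy is conserved; the solution oscillates indefinitely as standing waves.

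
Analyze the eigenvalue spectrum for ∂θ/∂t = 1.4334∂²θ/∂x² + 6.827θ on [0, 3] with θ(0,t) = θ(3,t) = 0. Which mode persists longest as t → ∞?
Eigenvalues: λₙ = 1.4334n²π²/3² - 6.827.
First three modes:
  n=1: λ₁ = 1.4334π²/3² - 6.827 ≈ -5.255
  n=2: λ₂ = 5.7336π²/3² - 6.827 ≈ -0.539
  n=3: λ₃ = 12.9006π²/3² - 6.827 ≈ 7.32
Since 1.4334π²/3² ≈ 1.572 < 6.827, λ₁ < 0.
The n=1 mode grows fastest (−λₙ is largest for n=1) → dominates.
Asymptotic: θ ~ c₁ sin(πx/3) e^{5.255t} (exponential growth at rate −λ₁ ≈ 5.255).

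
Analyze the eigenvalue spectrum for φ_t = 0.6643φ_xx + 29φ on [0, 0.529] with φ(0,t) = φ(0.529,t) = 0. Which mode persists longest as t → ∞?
Eigenvalues: λₙ = 0.6643n²π²/0.529² - 29.
First three modes:
  n=1: λ₁ = 0.6643π²/0.529² - 29 ≈ -5.571
  n=2: λ₂ = 2.6572π²/0.529² - 29 ≈ 64.716
  n=3: λ₃ = 5.9787π²/0.529² - 29 ≈ 181.86
Since 0.6643π²/0.529² ≈ 23.429 < 29, λ₁ < 0.
The n=1 mode grows fastest (−λₙ is largest for n=1) → dominates.
Asymptotic: φ ~ c₁ sin(πx/0.529) e^{5.571t} (exponential growth at rate −λ₁ ≈ 5.571).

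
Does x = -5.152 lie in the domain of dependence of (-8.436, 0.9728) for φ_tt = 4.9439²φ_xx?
Yes. The domain of dependence is [-13.24542592, -3.62657408], and -5.152 ∈ [-13.24542592, -3.62657408].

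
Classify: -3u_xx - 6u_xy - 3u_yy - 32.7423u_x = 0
Parabolic (discriminant = 0).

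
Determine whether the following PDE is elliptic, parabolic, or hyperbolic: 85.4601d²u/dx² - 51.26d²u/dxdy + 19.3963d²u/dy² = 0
Coefficients: A = 85.4601, B = -51.26, C = 19.3963. B² - 4AC = -4002.85135052, which is negative, so the equation is elliptic.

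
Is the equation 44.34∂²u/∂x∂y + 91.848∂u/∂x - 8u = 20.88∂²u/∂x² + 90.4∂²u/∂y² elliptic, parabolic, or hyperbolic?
Rewriting in standard form: -20.88∂²u/∂x² + 44.34∂²u/∂x∂y - 90.4∂²u/∂y² + 91.848∂u/∂x - 8u = 0. Computing B² - 4AC with A = -20.88, B = 44.34, C = -90.4: discriminant = -5584.1724 (negative). Answer: elliptic.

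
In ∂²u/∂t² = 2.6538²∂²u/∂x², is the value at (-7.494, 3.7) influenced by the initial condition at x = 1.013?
Yes. The domain of dependence is [-17.31306, 2.32506], and 1.013 ∈ [-17.31306, 2.32506].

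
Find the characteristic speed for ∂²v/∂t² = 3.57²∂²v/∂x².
Speed = 3.57. Information travels along characteristics x = x₀ ± 3.57t.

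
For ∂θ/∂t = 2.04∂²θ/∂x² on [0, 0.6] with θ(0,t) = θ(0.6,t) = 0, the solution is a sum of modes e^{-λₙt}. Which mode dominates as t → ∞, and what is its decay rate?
Eigenvalues: λₙ = 2.04n²π²/0.6².
First three modes:
  n=1: λ₁ = 2.04π²/0.6² ≈ 55.928
  n=2: λ₂ = 8.16π²/0.6² ≈ 223.711 (4× faster decay)
  n=3: λ₃ = 18.36π²/0.6² ≈ 503.35 (9× faster decay)
As t → ∞, higher modes decay exponentially faster. The n=1 mode dominates: θ ~ c₁ sin(πx/0.6) e^{-λ₁t}.
Decay rate: λ₁ = 2.04π²/0.6² ≈ 55.928.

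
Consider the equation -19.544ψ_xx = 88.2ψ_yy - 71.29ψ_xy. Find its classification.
Rewriting in standard form: -19.544ψ_xx + 71.29ψ_xy - 88.2ψ_yy = 0. Elliptic. (A = -19.544, B = 71.29, C = -88.2 gives B² - 4AC = -1812.8591.)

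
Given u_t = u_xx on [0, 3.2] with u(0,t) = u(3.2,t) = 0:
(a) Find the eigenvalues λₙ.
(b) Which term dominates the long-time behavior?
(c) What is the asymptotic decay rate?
Eigenvalues: λₙ = n²π²/3.2².
First three modes:
  n=1: λ₁ = π²/3.2² ≈ 0.964
  n=2: λ₂ = 4π²/3.2² ≈ 3.855 (4× faster decay)
  n=3: λ₃ = 9π²/3.2² ≈ 8.674 (9× faster decay)
As t → ∞, higher modes decay exponentially faster. The n=1 mode dominates: u ~ c₁ sin(πx/3.2) e^{-λ₁t}.
Decay rate: λ₁ = π²/3.2² ≈ 0.964.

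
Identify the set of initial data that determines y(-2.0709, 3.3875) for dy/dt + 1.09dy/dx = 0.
A single point: x = -5.763275. The characteristic through (-2.0709, 3.3875) is x - 1.09t = const, so x = -2.0709 - 1.09·3.3875 = -5.763275.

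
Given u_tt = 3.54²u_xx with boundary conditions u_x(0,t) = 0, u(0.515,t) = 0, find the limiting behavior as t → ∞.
u oscillates (no decay). Energy is conserved; the solution oscillates indefinitely as standing waves.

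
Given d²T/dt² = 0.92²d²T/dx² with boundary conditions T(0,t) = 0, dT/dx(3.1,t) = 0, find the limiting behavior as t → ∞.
T oscillates (no decay). Energy is conserved; the solution oscillates indefinitely as standing waves.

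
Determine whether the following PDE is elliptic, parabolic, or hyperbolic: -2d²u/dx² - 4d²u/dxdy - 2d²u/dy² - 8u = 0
Coefficients: A = -2, B = -4, C = -2. B² - 4AC = 0, which is zero, so the equation is parabolic.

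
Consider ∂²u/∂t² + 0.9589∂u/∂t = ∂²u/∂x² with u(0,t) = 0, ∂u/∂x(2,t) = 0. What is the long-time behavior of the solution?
As t → ∞, u → 0. Damping (γ=0.9589) dissipates energy; oscillations decay exponentially.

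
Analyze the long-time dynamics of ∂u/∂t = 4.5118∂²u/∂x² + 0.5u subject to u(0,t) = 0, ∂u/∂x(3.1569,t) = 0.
Long-time behavior: u → 0. Diffusion dominates reaction (r=0.5 < κπ²/(4L²)≈1.12); solution decays.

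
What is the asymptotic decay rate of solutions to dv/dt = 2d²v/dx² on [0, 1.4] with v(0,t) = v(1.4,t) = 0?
Eigenvalues: λₙ = 2n²π²/1.4².
First three modes:
  n=1: λ₁ = 2π²/1.4² ≈ 10.071
  n=2: λ₂ = 8π²/1.4² ≈ 40.284 (4× faster decay)
  n=3: λ₃ = 18π²/1.4² ≈ 90.639 (9× faster decay)
As t → ∞, higher modes decay exponentially faster. The n=1 mode dominates: v ~ c₁ sin(πx/1.4) e^{-λ₁t}.
Decay rate: λ₁ = 2π²/1.4² ≈ 10.071.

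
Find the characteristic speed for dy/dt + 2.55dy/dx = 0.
Speed = 2.55. Information travels along x - 2.55t = const (rightward).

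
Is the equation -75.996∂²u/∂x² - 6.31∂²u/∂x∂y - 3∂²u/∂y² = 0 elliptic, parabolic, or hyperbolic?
Computing B² - 4AC with A = -75.996, B = -6.31, C = -3: discriminant = -872.1359 (negative). Answer: elliptic.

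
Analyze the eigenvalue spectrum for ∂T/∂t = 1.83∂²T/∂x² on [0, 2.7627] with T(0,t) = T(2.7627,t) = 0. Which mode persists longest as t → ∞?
Eigenvalues: λₙ = 1.83n²π²/2.7627².
First three modes:
  n=1: λ₁ = 1.83π²/2.7627² ≈ 2.366
  n=2: λ₂ = 7.32π²/2.7627² ≈ 9.465 (4× faster decay)
  n=3: λ₃ = 16.47π²/2.7627² ≈ 21.297 (9× faster decay)
As t → ∞, higher modes decay exponentially faster. The n=1 mode dominates: T ~ c₁ sin(πx/2.7627) e^{-λ₁t}.
Decay rate: λ₁ = 1.83π²/2.7627² ≈ 2.366.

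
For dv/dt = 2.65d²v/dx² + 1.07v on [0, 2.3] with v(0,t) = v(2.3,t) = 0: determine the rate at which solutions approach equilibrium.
Eigenvalues: λₙ = 2.65n²π²/2.3² - 1.07.
First three modes:
  n=1: λ₁ = 2.65π²/2.3² - 1.07 ≈ 3.874
  n=2: λ₂ = 10.6π²/2.3² - 1.07 ≈ 18.707
  n=3: λ₃ = 23.85π²/2.3² - 1.07 ≈ 43.427
Since 2.65π²/2.3² ≈ 4.944 > 1.07, all λₙ > 0.
The n=1 mode decays slowest → dominates as t → ∞.
Asymptotic: v ~ c₁ sin(πx/2.3) e^{-λ₁t} with decay rate λ₁ ≈ 3.874.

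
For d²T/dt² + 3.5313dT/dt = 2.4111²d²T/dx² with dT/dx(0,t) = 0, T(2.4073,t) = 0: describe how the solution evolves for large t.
T → 0. Damping (γ=3.5313) dissipates energy; oscillations decay exponentially.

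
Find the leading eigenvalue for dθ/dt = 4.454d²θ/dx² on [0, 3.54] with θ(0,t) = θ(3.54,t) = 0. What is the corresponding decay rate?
Eigenvalues: λₙ = 4.454n²π²/3.54².
First three modes:
  n=1: λ₁ = 4.454π²/3.54² ≈ 3.508
  n=2: λ₂ = 17.816π²/3.54² ≈ 14.031 (4× faster decay)
  n=3: λ₃ = 40.086π²/3.54² ≈ 31.571 (9× faster decay)
As t → ∞, higher modes decay exponentially faster. The n=1 mode dominates: θ ~ c₁ sin(πx/3.54) e^{-λ₁t}.
Decay rate: λ₁ = 4.454π²/3.54² ≈ 3.508.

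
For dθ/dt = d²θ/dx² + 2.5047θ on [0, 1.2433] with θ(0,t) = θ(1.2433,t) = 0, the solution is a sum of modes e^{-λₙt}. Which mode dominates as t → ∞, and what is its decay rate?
Eigenvalues: λₙ = n²π²/1.2433² - 2.5047.
First three modes:
  n=1: λ₁ = π²/1.2433² - 2.5047 ≈ 3.88
  n=2: λ₂ = 4π²/1.2433² - 2.5047 ≈ 23.035
  n=3: λ₃ = 9π²/1.2433² - 2.5047 ≈ 54.959
Since π²/1.2433² ≈ 6.385 > 2.5047, all λₙ > 0.
The n=1 mode decays slowest → dominates as t → ∞.
Asymptotic: θ ~ c₁ sin(πx/1.2433) e^{-λ₁t} with decay rate λ₁ ≈ 3.88.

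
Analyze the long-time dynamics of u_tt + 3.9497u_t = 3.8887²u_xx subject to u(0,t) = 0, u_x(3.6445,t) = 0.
Long-time behavior: u → 0. Damping (γ=3.9497) dissipates energy; oscillations decay exponentially.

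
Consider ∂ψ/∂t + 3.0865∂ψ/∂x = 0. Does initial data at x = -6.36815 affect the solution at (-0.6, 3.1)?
No. Only data at x = -10.16815 affects (-0.6, 3.1). Advection has one-way propagation along characteristics.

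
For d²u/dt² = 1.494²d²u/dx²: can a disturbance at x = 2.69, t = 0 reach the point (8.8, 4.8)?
Yes. The domain of dependence is [1.6288, 15.9712], and 2.69 ∈ [1.6288, 15.9712].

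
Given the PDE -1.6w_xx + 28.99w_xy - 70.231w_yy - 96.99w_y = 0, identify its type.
The second-order coefficients are A = -1.6, B = 28.99, C = -70.231. Since B² - 4AC = 390.9417 > 0, this is a hyperbolic PDE.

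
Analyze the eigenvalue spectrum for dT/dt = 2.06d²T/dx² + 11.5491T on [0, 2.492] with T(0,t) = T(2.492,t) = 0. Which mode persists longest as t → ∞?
Eigenvalues: λₙ = 2.06n²π²/2.492² - 11.5491.
First three modes:
  n=1: λ₁ = 2.06π²/2.492² - 11.5491 ≈ -8.275
  n=2: λ₂ = 8.24π²/2.492² - 11.5491 ≈ 1.547
  n=3: λ₃ = 18.54π²/2.492² - 11.5491 ≈ 17.916
Since 2.06π²/2.492² ≈ 3.274 < 11.5491, λ₁ < 0.
The n=1 mode grows fastest (−λₙ is largest for n=1) → dominates.
Asymptotic: T ~ c₁ sin(πx/2.492) e^{8.275t} (exponential growth at rate −λ₁ ≈ 8.275).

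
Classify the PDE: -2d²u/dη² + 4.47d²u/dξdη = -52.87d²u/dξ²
Rewriting in standard form: 52.87d²u/dξ² + 4.47d²u/dξdη - 2d²u/dη² = 0. A = 52.87, B = 4.47, C = -2. Discriminant B² - 4AC = 442.9409. Since 442.9409 > 0, hyperbolic.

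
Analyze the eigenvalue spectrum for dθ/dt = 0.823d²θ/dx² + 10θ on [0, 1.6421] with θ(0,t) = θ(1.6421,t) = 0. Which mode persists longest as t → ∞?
Eigenvalues: λₙ = 0.823n²π²/1.6421² - 10.
First three modes:
  n=1: λ₁ = 0.823π²/1.6421² - 10 ≈ -6.988
  n=2: λ₂ = 3.292π²/1.6421² - 10 ≈ 2.049
  n=3: λ₃ = 7.407π²/1.6421² - 10 ≈ 17.111
Since 0.823π²/1.6421² ≈ 3.012 < 10, λ₁ < 0.
The n=1 mode grows fastest (−λₙ is largest for n=1) → dominates.
Asymptotic: θ ~ c₁ sin(πx/1.6421) e^{6.988t} (exponential growth at rate −λ₁ ≈ 6.988).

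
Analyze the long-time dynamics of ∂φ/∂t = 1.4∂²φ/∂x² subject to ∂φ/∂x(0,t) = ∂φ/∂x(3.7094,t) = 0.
Long-time behavior: φ → constant (steady state). Heat is conserved (no flux at boundaries); solution approaches the spatial average.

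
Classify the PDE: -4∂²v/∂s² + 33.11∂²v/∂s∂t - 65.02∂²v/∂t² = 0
A = -4, B = 33.11, C = -65.02. Discriminant B² - 4AC = 55.9521. Since 55.9521 > 0, hyperbolic.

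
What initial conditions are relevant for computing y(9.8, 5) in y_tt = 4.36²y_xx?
Domain of dependence: [-12, 31.6]. Signals travel at speed 4.36, so data within |x - 9.8| ≤ 4.36·5 = 21.8 can reach the point.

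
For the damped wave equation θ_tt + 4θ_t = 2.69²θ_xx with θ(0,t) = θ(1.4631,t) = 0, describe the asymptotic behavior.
θ → 0. Damping (γ=4) dissipates energy; oscillations decay exponentially.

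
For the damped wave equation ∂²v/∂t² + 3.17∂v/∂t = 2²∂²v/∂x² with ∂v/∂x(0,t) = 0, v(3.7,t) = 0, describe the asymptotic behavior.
v → 0. Damping (γ=3.17) dissipates energy; oscillations decay exponentially.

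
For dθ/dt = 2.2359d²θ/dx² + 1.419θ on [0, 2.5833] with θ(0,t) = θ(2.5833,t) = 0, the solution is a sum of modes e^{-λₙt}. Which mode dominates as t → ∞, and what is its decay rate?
Eigenvalues: λₙ = 2.2359n²π²/2.5833² - 1.419.
First three modes:
  n=1: λ₁ = 2.2359π²/2.5833² - 1.419 ≈ 1.888
  n=2: λ₂ = 8.9436π²/2.5833² - 1.419 ≈ 11.808
  n=3: λ₃ = 20.1231π²/2.5833² - 1.419 ≈ 28.342
Since 2.2359π²/2.5833² ≈ 3.307 > 1.419, all λₙ > 0.
The n=1 mode decays slowest → dominates as t → ∞.
Asymptotic: θ ~ c₁ sin(πx/2.5833) e^{-λ₁t} with decay rate λ₁ ≈ 1.888.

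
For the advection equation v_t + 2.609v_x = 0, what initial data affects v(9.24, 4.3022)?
A single point: x = -1.9844398. The characteristic through (9.24, 4.3022) is x - 2.609t = const, so x = 9.24 - 2.609·4.3022 = -1.9844398.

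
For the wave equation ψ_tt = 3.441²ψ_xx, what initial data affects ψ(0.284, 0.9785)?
Domain of dependence: [-3.0830185, 3.6510185]. Signals travel at speed 3.441, so data within |x - 0.284| ≤ 3.441·0.9785 = 3.3670185 can reach the point.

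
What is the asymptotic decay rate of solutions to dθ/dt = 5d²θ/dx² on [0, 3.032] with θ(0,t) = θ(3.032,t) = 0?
Eigenvalues: λₙ = 5n²π²/3.032².
First three modes:
  n=1: λ₁ = 5π²/3.032² ≈ 5.368
  n=2: λ₂ = 20π²/3.032² ≈ 21.472 (4× faster decay)
  n=3: λ₃ = 45π²/3.032² ≈ 48.312 (9× faster decay)
As t → ∞, higher modes decay exponentially faster. The n=1 mode dominates: θ ~ c₁ sin(πx/3.032) e^{-λ₁t}.
Decay rate: λ₁ = 5π²/3.032² ≈ 5.368.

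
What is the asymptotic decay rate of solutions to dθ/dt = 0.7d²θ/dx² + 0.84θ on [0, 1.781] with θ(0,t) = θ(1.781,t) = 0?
Eigenvalues: λₙ = 0.7n²π²/1.781² - 0.84.
First three modes:
  n=1: λ₁ = 0.7π²/1.781² - 0.84 ≈ 1.338
  n=2: λ₂ = 2.8π²/1.781² - 0.84 ≈ 7.872
  n=3: λ₃ = 6.3π²/1.781² - 0.84 ≈ 18.763
Since 0.7π²/1.781² ≈ 2.178 > 0.84, all λₙ > 0.
The n=1 mode decays slowest → dominates as t → ∞.
Asymptotic: θ ~ c₁ sin(πx/1.781) e^{-λ₁t} with decay rate λ₁ ≈ 1.338.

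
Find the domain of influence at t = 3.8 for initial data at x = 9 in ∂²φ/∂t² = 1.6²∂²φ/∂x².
Domain of influence: [2.92, 15.08]. Data at x = 9 spreads outward at speed 1.6.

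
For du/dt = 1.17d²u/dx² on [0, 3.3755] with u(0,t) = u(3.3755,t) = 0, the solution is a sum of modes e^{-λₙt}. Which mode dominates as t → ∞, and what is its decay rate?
Eigenvalues: λₙ = 1.17n²π²/3.3755².
First three modes:
  n=1: λ₁ = 1.17π²/3.3755² ≈ 1.013
  n=2: λ₂ = 4.68π²/3.3755² ≈ 4.054 (4× faster decay)
  n=3: λ₃ = 10.53π²/3.3755² ≈ 9.121 (9× faster decay)
As t → ∞, higher modes decay exponentially faster. The n=1 mode dominates: u ~ c₁ sin(πx/3.3755) e^{-λ₁t}.
Decay rate: λ₁ = 1.17π²/3.3755² ≈ 1.013.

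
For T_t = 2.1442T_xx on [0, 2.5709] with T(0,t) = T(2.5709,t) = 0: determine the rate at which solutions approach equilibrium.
Eigenvalues: λₙ = 2.1442n²π²/2.5709².
First three modes:
  n=1: λ₁ = 2.1442π²/2.5709² ≈ 3.202
  n=2: λ₂ = 8.5768π²/2.5709² ≈ 12.807 (4× faster decay)
  n=3: λ₃ = 19.2978π²/2.5709² ≈ 28.816 (9× faster decay)
As t → ∞, higher modes decay exponentially faster. The n=1 mode dominates: T ~ c₁ sin(πx/2.5709) e^{-λ₁t}.
Decay rate: λ₁ = 2.1442π²/2.5709² ≈ 3.202.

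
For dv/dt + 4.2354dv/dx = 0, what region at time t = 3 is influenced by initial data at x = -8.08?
At x = 4.6262. The characteristic carries data from (-8.08, 0) to (4.6262, 3).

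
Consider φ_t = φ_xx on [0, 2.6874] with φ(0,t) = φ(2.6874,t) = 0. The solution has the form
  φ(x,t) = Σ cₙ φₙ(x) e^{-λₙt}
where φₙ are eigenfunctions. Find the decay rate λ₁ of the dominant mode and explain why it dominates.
Eigenvalues: λₙ = n²π²/2.6874².
First three modes:
  n=1: λ₁ = π²/2.6874² ≈ 1.367
  n=2: λ₂ = 4π²/2.6874² ≈ 5.466 (4× faster decay)
  n=3: λ₃ = 9π²/2.6874² ≈ 12.299 (9× faster decay)
As t → ∞, higher modes decay exponentially faster. The n=1 mode dominates: φ ~ c₁ sin(πx/2.6874) e^{-λ₁t}.
Decay rate: λ₁ = π²/2.6874² ≈ 1.367.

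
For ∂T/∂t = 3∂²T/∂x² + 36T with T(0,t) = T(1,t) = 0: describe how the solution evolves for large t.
T grows unboundedly. Reaction dominates diffusion (r=36 > κπ²/L²≈29.61); solution grows exponentially.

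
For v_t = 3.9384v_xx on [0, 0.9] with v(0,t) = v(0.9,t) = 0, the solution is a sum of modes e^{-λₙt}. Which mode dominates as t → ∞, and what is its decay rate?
Eigenvalues: λₙ = 3.9384n²π²/0.9².
First three modes:
  n=1: λ₁ = 3.9384π²/0.9² ≈ 47.988
  n=2: λ₂ = 15.7536π²/0.9² ≈ 191.953 (4× faster decay)
  n=3: λ₃ = 35.4456π²/0.9² ≈ 431.894 (9× faster decay)
As t → ∞, higher modes decay exponentially faster. The n=1 mode dominates: v ~ c₁ sin(πx/0.9) e^{-λ₁t}.
Decay rate: λ₁ = 3.9384π²/0.9² ≈ 47.988.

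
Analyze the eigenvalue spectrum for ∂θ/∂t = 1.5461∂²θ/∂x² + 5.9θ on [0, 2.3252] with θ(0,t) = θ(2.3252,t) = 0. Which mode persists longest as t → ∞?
Eigenvalues: λₙ = 1.5461n²π²/2.3252² - 5.9.
First three modes:
  n=1: λ₁ = 1.5461π²/2.3252² - 5.9 ≈ -3.078
  n=2: λ₂ = 6.1844π²/2.3252² - 5.9 ≈ 5.39
  n=3: λ₃ = 13.9149π²/2.3252² - 5.9 ≈ 19.501
Since 1.5461π²/2.3252² ≈ 2.822 < 5.9, λ₁ < 0.
The n=1 mode grows fastest (−λₙ is largest for n=1) → dominates.
Asymptotic: θ ~ c₁ sin(πx/2.3252) e^{3.078t} (exponential growth at rate −λ₁ ≈ 3.078).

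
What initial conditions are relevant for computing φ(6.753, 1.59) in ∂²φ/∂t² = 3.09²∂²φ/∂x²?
Domain of dependence: [1.8399, 11.6661]. Signals travel at speed 3.09, so data within |x - 6.753| ≤ 3.09·1.59 = 4.9131 can reach the point.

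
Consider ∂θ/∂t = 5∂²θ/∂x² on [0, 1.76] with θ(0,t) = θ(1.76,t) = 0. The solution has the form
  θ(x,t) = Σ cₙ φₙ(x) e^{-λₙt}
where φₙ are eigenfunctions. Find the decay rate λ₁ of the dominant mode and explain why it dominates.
Eigenvalues: λₙ = 5n²π²/1.76².
First three modes:
  n=1: λ₁ = 5π²/1.76² ≈ 15.931
  n=2: λ₂ = 20π²/1.76² ≈ 63.724 (4× faster decay)
  n=3: λ₃ = 45π²/1.76² ≈ 143.379 (9× faster decay)
As t → ∞, higher modes decay exponentially faster. The n=1 mode dominates: θ ~ c₁ sin(πx/1.76) e^{-λ₁t}.
Decay rate: λ₁ = 5π²/1.76² ≈ 15.931.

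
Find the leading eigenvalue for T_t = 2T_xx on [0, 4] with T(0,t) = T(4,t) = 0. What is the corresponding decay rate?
Eigenvalues: λₙ = 2n²π²/4².
First three modes:
  n=1: λ₁ = 2π²/4² ≈ 1.234
  n=2: λ₂ = 8π²/4² ≈ 4.935 (4× faster decay)
  n=3: λ₃ = 18π²/4² ≈ 11.103 (9× faster decay)
As t → ∞, higher modes decay exponentially faster. The n=1 mode dominates: T ~ c₁ sin(πx/4) e^{-λ₁t}.
Decay rate: λ₁ = 2π²/4² ≈ 1.234.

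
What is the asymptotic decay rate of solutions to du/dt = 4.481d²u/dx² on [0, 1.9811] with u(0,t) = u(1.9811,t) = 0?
Eigenvalues: λₙ = 4.481n²π²/1.9811².
First three modes:
  n=1: λ₁ = 4.481π²/1.9811² ≈ 11.268
  n=2: λ₂ = 17.924π²/1.9811² ≈ 45.074 (4× faster decay)
  n=3: λ₃ = 40.329π²/1.9811² ≈ 101.416 (9× faster decay)
As t → ∞, higher modes decay exponentially faster. The n=1 mode dominates: u ~ c₁ sin(πx/1.9811) e^{-λ₁t}.
Decay rate: λ₁ = 4.481π²/1.9811² ≈ 11.268.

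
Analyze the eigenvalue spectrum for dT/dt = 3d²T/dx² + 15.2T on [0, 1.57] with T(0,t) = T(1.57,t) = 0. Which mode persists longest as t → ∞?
Eigenvalues: λₙ = 3n²π²/1.57² - 15.2.
First three modes:
  n=1: λ₁ = 3π²/1.57² - 15.2 ≈ -3.188
  n=2: λ₂ = 12π²/1.57² - 15.2 ≈ 32.849
  n=3: λ₃ = 27π²/1.57² - 15.2 ≈ 92.91
Since 3π²/1.57² ≈ 12.012 < 15.2, λ₁ < 0.
The n=1 mode grows fastest (−λₙ is largest for n=1) → dominates.
Asymptotic: T ~ c₁ sin(πx/1.57) e^{3.188t} (exponential growth at rate −λ₁ ≈ 3.188).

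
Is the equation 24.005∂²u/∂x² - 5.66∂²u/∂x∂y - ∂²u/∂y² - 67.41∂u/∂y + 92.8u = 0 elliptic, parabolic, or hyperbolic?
Computing B² - 4AC with A = 24.005, B = -5.66, C = -1: discriminant = 128.0556 (positive). Answer: hyperbolic.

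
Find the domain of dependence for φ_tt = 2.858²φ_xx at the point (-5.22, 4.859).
Domain of dependence: [-19.107022, 8.667022]. Signals travel at speed 2.858, so data within |x - -5.22| ≤ 2.858·4.859 = 13.887022 can reach the point.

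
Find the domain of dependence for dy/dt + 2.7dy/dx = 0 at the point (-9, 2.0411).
A single point: x = -14.51097. The characteristic through (-9, 2.0411) is x - 2.7t = const, so x = -9 - 2.7·2.0411 = -14.51097.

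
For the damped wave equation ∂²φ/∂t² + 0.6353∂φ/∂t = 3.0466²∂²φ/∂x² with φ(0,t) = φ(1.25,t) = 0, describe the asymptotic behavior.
φ → 0. Damping (γ=0.6353) dissipates energy; oscillations decay exponentially.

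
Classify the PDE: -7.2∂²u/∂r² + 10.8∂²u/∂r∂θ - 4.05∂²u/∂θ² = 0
A = -7.2, B = 10.8, C = -4.05. Discriminant B² - 4AC = 0. Since 0 = 0, parabolic.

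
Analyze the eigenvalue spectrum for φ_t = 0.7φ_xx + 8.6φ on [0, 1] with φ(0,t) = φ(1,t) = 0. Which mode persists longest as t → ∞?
Eigenvalues: λₙ = 0.7n²π²/1² - 8.6.
First three modes:
  n=1: λ₁ = 0.7π² - 8.6 ≈ -1.691
  n=2: λ₂ = 2.8π² - 8.6 ≈ 19.035
  n=3: λ₃ = 6.3π² - 8.6 ≈ 53.579
Since 0.7π² ≈ 6.909 < 8.6, λ₁ < 0.
The n=1 mode grows fastest (−λₙ is largest for n=1) → dominates.
Asymptotic: φ ~ c₁ sin(πx/1) e^{1.691t} (exponential growth at rate −λ₁ ≈ 1.691).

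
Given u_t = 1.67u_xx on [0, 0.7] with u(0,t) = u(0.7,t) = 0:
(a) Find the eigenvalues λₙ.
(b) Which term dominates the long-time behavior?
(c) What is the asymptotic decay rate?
Eigenvalues: λₙ = 1.67n²π²/0.7².
First three modes:
  n=1: λ₁ = 1.67π²/0.7² ≈ 33.637
  n=2: λ₂ = 6.68π²/0.7² ≈ 134.549 (4× faster decay)
  n=3: λ₃ = 15.03π²/0.7² ≈ 302.735 (9× faster decay)
As t → ∞, higher modes decay exponentially faster. The n=1 mode dominates: u ~ c₁ sin(πx/0.7) e^{-λ₁t}.
Decay rate: λ₁ = 1.67π²/0.7² ≈ 33.637.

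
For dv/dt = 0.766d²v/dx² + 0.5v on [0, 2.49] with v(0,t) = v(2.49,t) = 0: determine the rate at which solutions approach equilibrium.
Eigenvalues: λₙ = 0.766n²π²/2.49² - 0.5.
First three modes:
  n=1: λ₁ = 0.766π²/2.49² - 0.5 ≈ 0.719
  n=2: λ₂ = 3.064π²/2.49² - 0.5 ≈ 4.377
  n=3: λ₃ = 6.894π²/2.49² - 0.5 ≈ 10.474
Since 0.766π²/2.49² ≈ 1.219 > 0.5, all λₙ > 0.
The n=1 mode decays slowest → dominates as t → ∞.
Asymptotic: v ~ c₁ sin(πx/2.49) e^{-λ₁t} with decay rate λ₁ ≈ 0.719.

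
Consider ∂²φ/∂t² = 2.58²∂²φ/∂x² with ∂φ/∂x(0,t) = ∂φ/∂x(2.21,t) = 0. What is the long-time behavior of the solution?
As t → ∞, φ oscillates about a mean that drifts linearly in t (generically unbounded; no decay). There is no damping, so the nonconstant modes persist as standing waves (energy conserved, no decay). But with Neumann conditions at both ends the constant mode has eigenvalue 0: the spatial mean M(t) of φ satisfies M'' = 0, so M(t) = M(0) + M'(0)·t. Unless the initial velocity has zero mean (∫φ_t(x,0)dx = 0), the solution grows linearly in t (unbounded, though not exponentially); if it does have zero mean, the solution stays bounded and simply oscillates.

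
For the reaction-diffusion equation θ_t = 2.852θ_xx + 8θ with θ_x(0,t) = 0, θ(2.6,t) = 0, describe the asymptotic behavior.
θ grows unboundedly. Reaction dominates diffusion (r=8 > κπ²/(4L²)≈1.04); solution grows exponentially.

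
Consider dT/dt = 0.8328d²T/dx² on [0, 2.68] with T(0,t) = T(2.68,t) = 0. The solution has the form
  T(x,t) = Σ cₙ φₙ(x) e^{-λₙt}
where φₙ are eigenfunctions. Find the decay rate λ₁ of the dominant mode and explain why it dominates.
Eigenvalues: λₙ = 0.8328n²π²/2.68².
First three modes:
  n=1: λ₁ = 0.8328π²/2.68² ≈ 1.144
  n=2: λ₂ = 3.3312π²/2.68² ≈ 4.578 (4× faster decay)
  n=3: λ₃ = 7.4952π²/2.68² ≈ 10.299 (9× faster decay)
As t → ∞, higher modes decay exponentially faster. The n=1 mode dominates: T ~ c₁ sin(πx/2.68) e^{-λ₁t}.
Decay rate: λ₁ = 0.8328π²/2.68² ≈ 1.144.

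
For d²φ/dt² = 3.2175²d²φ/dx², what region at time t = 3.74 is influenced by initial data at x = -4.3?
Domain of influence: [-16.33345, 7.73345]. Data at x = -4.3 spreads outward at speed 3.2175.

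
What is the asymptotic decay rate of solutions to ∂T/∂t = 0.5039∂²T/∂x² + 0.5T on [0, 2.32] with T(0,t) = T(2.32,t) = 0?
Eigenvalues: λₙ = 0.5039n²π²/2.32² - 0.5.
First three modes:
  n=1: λ₁ = 0.5039π²/2.32² - 0.5 ≈ 0.424
  n=2: λ₂ = 2.0156π²/2.32² - 0.5 ≈ 3.196
  n=3: λ₃ = 4.5351π²/2.32² - 0.5 ≈ 7.816
Since 0.5039π²/2.32² ≈ 0.924 > 0.5, all λₙ > 0.
The n=1 mode decays slowest → dominates as t → ∞.
Asymptotic: T ~ c₁ sin(πx/2.32) e^{-λ₁t} with decay rate λ₁ ≈ 0.424.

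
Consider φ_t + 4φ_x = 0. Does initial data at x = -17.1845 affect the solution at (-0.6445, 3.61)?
No. Only data at x = -15.0845 affects (-0.6445, 3.61). Advection has one-way propagation along characteristics.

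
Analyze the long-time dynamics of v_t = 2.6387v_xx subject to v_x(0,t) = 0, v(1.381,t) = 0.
Long-time behavior: v → 0. Heat escapes through the Dirichlet boundary.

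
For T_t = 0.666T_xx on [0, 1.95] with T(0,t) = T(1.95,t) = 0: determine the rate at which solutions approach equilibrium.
Eigenvalues: λₙ = 0.666n²π²/1.95².
First three modes:
  n=1: λ₁ = 0.666π²/1.95² ≈ 1.729
  n=2: λ₂ = 2.664π²/1.95² ≈ 6.915 (4× faster decay)
  n=3: λ₃ = 5.994π²/1.95² ≈ 15.558 (9× faster decay)
As t → ∞, higher modes decay exponentially faster. The n=1 mode dominates: T ~ c₁ sin(πx/1.95) e^{-λ₁t}.
Decay rate: λ₁ = 0.666π²/1.95² ≈ 1.729.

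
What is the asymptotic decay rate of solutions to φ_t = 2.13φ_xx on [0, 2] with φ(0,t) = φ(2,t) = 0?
Eigenvalues: λₙ = 2.13n²π²/2².
First three modes:
  n=1: λ₁ = 2.13π²/2² ≈ 5.256
  n=2: λ₂ = 8.52π²/2² ≈ 21.022 (4× faster decay)
  n=3: λ₃ = 19.17π²/2² ≈ 47.3 (9× faster decay)
As t → ∞, higher modes decay exponentially faster. The n=1 mode dominates: φ ~ c₁ sin(πx/2) e^{-λ₁t}.
Decay rate: λ₁ = 2.13π²/2² ≈ 5.256.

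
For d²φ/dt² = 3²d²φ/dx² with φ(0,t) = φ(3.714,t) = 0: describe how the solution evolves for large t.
φ oscillates (no decay). Energy is conserved; the solution oscillates indefinitely as standing waves.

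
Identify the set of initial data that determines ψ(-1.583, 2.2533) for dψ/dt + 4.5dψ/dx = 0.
A single point: x = -11.72285. The characteristic through (-1.583, 2.2533) is x - 4.5t = const, so x = -1.583 - 4.5·2.2533 = -11.72285.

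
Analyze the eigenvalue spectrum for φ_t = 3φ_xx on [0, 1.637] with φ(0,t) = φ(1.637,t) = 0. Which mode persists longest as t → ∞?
Eigenvalues: λₙ = 3n²π²/1.637².
First three modes:
  n=1: λ₁ = 3π²/1.637² ≈ 11.049
  n=2: λ₂ = 12π²/1.637² ≈ 44.196 (4× faster decay)
  n=3: λ₃ = 27π²/1.637² ≈ 99.441 (9× faster decay)
As t → ∞, higher modes decay exponentially faster. The n=1 mode dominates: φ ~ c₁ sin(πx/1.637) e^{-λ₁t}.
Decay rate: λ₁ = 3π²/1.637² ≈ 11.049.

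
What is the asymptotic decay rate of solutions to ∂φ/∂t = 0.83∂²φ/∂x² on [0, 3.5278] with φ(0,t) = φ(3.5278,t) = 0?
Eigenvalues: λₙ = 0.83n²π²/3.5278².
First three modes:
  n=1: λ₁ = 0.83π²/3.5278² ≈ 0.658
  n=2: λ₂ = 3.32π²/3.5278² ≈ 2.633 (4× faster decay)
  n=3: λ₃ = 7.47π²/3.5278² ≈ 5.924 (9× faster decay)
As t → ∞, higher modes decay exponentially faster. The n=1 mode dominates: φ ~ c₁ sin(πx/3.5278) e^{-λ₁t}.
Decay rate: λ₁ = 0.83π²/3.5278² ≈ 0.658.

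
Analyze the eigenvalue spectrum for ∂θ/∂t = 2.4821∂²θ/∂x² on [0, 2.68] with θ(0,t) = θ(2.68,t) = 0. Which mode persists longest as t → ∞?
Eigenvalues: λₙ = 2.4821n²π²/2.68².
First three modes:
  n=1: λ₁ = 2.4821π²/2.68² ≈ 3.411
  n=2: λ₂ = 9.9284π²/2.68² ≈ 13.643 (4× faster decay)
  n=3: λ₃ = 22.3389π²/2.68² ≈ 30.697 (9× faster decay)
As t → ∞, higher modes decay exponentially faster. The n=1 mode dominates: θ ~ c₁ sin(πx/2.68) e^{-λ₁t}.
Decay rate: λ₁ = 2.4821π²/2.68² ≈ 3.411.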